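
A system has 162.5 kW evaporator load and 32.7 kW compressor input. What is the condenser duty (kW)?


Q_cond = Q_evap + W
Q_cond = 162.5 + 32.7
Q_cond = 195.2 kW

195.2


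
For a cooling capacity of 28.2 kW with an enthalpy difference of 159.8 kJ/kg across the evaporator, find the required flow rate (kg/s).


m_dot = Q / dh
m_dot = 28.2 / 159.8
m_dot = 0.1765 kg/s

0.1765


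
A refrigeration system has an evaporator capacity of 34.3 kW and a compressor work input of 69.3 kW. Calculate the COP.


COP = Q_evap / W
COP = 34.3 / 69.3
COP = 0.495

0.495


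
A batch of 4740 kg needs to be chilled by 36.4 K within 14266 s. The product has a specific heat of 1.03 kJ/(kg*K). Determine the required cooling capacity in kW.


Q = m * cp * dT / t
Q = 4740 * 1.03 * 36.4 / 14266
Q = 12.457 kW

12.457


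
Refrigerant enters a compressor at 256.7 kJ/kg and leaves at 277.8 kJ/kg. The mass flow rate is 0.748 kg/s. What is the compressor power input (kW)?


dh = 277.8 - 256.7 = 21.1 kJ/kg
W = m_dot * dh = 0.748 * 21.1 = 15.78 kW

15.78


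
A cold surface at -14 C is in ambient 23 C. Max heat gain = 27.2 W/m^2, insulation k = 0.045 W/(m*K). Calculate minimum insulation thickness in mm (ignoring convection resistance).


dT = 23 - (-14) = 37 K
thickness = k * dT / q_max * 1000
thickness = 0.045 * 37 / 27.2 * 1000
thickness = 61.2 mm

61.2


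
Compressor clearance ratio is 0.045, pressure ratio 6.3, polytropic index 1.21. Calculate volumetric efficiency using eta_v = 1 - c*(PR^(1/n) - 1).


PR^(1/n) = 6.3^(1/1.21) = 4.5773279
eta_v = 1 - 0.045 * (4.5773279 - 1)
eta_v = 0.839

0.839


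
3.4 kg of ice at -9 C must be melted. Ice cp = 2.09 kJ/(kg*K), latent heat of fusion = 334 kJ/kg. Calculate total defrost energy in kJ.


Sensible heat = cp * dT = 2.09 * 9 = 18.81 kJ/kg
Total per kg = 18.81 + 334 = 352.81 kJ/kg
Q = m * total = 3.4 * 352.81
Q = 1199.6 kJ

1199.6


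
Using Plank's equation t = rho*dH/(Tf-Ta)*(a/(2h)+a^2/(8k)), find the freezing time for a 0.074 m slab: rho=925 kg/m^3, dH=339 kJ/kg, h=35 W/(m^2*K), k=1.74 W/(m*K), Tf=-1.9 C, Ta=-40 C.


dT = -1.9 - (-40) = 38.1 K
term1 = a/(2h) = 0.074/(2*35) = 0.001057142857
term2 = a^2/(8k) = 0.074^2/(8*1.74) = 0.0003933908046
t = rho*dH*1000/dT * (term1 + term2)
t = 925*339*1000/38.1 * (0.001057142857 + 0.0003933908046)
t = 11938 s

11938


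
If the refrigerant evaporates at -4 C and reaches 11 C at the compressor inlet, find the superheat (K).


Superheat = T_suction - T_evap
Superheat = 11 - (-4)
Superheat = 15 K

15


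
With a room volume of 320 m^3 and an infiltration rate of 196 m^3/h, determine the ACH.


ACH = flow / volume
ACH = 196 / 320
ACH = 0.613

0.613


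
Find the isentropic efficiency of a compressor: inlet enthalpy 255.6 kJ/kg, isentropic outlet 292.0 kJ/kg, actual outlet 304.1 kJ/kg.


dh_ideal = 292.0 - 255.6 = 36.4 kJ/kg
dh_actual = 304.1 - 255.6 = 48.5 kJ/kg
eta_s = dh_ideal / dh_actual = 36.4 / 48.5
eta_s = 0.7505

0.7505


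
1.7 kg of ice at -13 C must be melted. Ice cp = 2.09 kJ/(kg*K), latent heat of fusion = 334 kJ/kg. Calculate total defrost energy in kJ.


Sensible heat = cp * dT = 2.09 * 13 = 27.17 kJ/kg
Total per kg = 27.17 + 334 = 361.17 kJ/kg
Q = m * total = 1.7 * 361.17
Q = 614.0 kJ

614.0


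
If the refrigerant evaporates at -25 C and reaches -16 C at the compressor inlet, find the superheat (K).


Superheat = T_suction - T_evap
Superheat = -16 - (-25)
Superheat = 9 K

9


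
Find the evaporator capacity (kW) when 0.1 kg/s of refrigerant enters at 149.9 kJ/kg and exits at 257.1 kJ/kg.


dh = 257.1 - 149.9 = 107.2 kJ/kg
Q_evap = m_dot * dh = 0.1 * 107.2
Q_evap = 10.72 kW

10.72


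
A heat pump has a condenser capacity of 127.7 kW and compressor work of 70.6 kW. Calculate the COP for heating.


COP_hp = Q_cond / W
COP_hp = 127.7 / 70.6
COP_hp = 1.809

1.809


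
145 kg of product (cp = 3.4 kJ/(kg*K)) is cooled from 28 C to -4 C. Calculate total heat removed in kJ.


dT = 28 - (-4) = 32 K
Q = m * cp * dT = 145 * 3.4 * 32
Q = 15776 kJ

15776


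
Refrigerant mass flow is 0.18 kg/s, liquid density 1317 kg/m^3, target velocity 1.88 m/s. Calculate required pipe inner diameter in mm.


A = m_dot / (rho * v) = 0.18 / (1317 * 1.88) = 0.0000726990743 m^2
d = sqrt(4*A/pi) * 1000
d = 9.6 mm

9.6


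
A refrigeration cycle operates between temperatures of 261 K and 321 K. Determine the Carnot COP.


dT = 321 - 261 = 60 K
COP_carnot = T_cold / dT = 261 / 60
COP_carnot = 4.35

4.35


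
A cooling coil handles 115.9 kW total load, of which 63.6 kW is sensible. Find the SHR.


SHR = Q_sensible / Q_total
SHR = 63.6 / 115.9
SHR = 0.549

0.549


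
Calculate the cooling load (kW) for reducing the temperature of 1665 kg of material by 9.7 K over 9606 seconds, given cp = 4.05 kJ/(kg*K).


Q = m * cp * dT / t
Q = 1665 * 4.05 * 9.7 / 9606
Q = 6.809 kW

6.809


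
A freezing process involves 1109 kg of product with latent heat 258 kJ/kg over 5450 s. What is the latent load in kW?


Q_lat = m * h_fg / t
Q_lat = 1109 * 258 / 5450
Q_lat = 52.5 kW

52.5


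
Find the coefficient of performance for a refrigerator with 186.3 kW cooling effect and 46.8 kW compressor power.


COP = Q_evap / W
COP = 186.3 / 46.8
COP = 3.981

3.981


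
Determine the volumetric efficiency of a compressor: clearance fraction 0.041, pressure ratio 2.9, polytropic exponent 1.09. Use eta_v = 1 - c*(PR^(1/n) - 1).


PR^(1/n) = 2.9^(1/1.09) = 2.65594053
eta_v = 1 - 0.041 * (2.65594053 - 1)
eta_v = 0.9321

0.9321


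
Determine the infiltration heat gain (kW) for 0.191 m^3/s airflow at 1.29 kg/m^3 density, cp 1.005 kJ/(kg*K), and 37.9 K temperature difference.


Q = V_dot * rho * cp * dT
Q = 0.191 * 1.29 * 1.005 * 37.9
Q = 9.385 kW

9.385


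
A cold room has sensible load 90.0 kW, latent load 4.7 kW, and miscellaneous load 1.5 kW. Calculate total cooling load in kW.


Q_total = Q_s + Q_l + Q_misc
Q_total = 90.0 + 4.7 + 1.5
Q_total = 96.2 kW

96.2


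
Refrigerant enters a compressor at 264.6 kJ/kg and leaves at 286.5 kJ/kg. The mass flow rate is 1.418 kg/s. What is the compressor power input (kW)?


dh = 286.5 - 264.6 = 21.9 kJ/kg
W = m_dot * dh = 1.418 * 21.9 = 31.05 kW

31.05


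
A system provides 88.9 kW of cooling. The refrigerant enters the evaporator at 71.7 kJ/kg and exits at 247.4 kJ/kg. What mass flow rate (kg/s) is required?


dh = 247.4 - 71.7 = 175.7 kJ/kg
m_dot = Q / dh = 88.9 / 175.7 = 0.506 kg/s

0.506


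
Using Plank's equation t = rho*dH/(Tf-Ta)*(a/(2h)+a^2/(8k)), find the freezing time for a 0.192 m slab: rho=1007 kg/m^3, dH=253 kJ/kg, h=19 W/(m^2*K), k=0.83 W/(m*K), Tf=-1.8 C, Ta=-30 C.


dT = -1.8 - (-30) = 28.2 K
term1 = a/(2h) = 0.192/(2*19) = 0.005052631579
term2 = a^2/(8k) = 0.192^2/(8*0.83) = 0.005551807229
t = rho*dH*1000/dT * (term1 + term2)
t = 1007*253*1000/28.2 * (0.005052631579 + 0.005551807229)
t = 95805 s

95805


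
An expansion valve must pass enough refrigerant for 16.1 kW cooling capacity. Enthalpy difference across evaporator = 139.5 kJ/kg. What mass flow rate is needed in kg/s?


m_dot = Q / dh
m_dot = 16.1 / 139.5
m_dot = 0.1154 kg/s

0.1154


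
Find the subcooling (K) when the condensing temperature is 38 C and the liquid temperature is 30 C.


Subcooling = T_cond - T_liquid
Subcooling = 38 - 30
Subcooling = 8 K

8


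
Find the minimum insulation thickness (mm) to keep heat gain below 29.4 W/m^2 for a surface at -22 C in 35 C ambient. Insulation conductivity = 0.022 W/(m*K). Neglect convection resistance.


dT = 35 - (-22) = 57 K
thickness = k * dT / q_max * 1000
thickness = 0.022 * 57 / 29.4 * 1000
thickness = 42.7 mm

42.7


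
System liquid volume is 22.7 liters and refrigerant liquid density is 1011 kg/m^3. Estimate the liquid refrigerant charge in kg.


Charge = V * rho / 1000
Charge = 22.7 * 1011 / 1000
Charge = 22.95 kg

22.95


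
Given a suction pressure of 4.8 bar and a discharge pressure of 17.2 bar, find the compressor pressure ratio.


PR = P_high / P_low
PR = 17.2 / 4.8
PR = 3.583

3.583


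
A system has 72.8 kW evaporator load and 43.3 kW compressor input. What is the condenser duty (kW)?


Q_cond = Q_evap + W
Q_cond = 72.8 + 43.3
Q_cond = 116.1 kW

116.1


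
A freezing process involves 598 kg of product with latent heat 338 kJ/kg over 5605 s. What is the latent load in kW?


Q_lat = m * h_fg / t
Q_lat = 598 * 338 / 5605
Q_lat = 36.06 kW

36.06


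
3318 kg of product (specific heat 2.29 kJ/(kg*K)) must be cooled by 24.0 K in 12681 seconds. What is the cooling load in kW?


Q = m * cp * dT / t
Q = 3318 * 2.29 * 24.0 / 12681
Q = 14.38 kW

14.38


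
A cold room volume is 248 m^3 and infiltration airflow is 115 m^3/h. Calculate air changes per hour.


ACH = flow / volume
ACH = 115 / 248
ACH = 0.464

0.464


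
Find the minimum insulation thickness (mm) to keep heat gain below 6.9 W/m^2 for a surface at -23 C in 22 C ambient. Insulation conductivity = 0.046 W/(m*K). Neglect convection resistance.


dT = 22 - (-23) = 45 K
thickness = k * dT / q_max * 1000
thickness = 0.046 * 45 / 6.9 * 1000
thickness = 300.0 mm

300.0


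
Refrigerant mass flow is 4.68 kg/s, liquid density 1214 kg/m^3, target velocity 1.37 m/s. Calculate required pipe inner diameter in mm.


A = m_dot / (rho * v) = 4.68 / (1214 * 1.37) = 0.002813886651 m^2
d = sqrt(4*A/pi) * 1000
d = 59.9 mm

59.9


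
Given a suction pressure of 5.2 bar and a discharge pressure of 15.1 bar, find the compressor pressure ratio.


PR = P_high / P_low
PR = 15.1 / 5.2
PR = 2.904

2.904


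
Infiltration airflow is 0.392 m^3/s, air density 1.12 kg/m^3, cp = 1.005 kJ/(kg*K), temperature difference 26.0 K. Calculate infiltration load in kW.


Q = V_dot * rho * cp * dT
Q = 0.392 * 1.12 * 1.005 * 26.0
Q = 11.472 kW

11.472


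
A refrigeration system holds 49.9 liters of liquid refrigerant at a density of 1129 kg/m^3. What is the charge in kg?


Charge = V * rho / 1000
Charge = 49.9 * 1129 / 1000
Charge = 56.34 kg

56.34


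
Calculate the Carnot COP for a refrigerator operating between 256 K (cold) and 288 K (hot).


dT = 288 - 256 = 32 K
COP_carnot = T_cold / dT = 256 / 32
COP_carnot = 8.0

8.0


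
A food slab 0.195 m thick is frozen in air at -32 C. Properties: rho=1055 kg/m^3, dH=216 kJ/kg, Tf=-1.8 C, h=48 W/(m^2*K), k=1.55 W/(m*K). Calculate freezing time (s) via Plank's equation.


dT = -1.8 - (-32) = 30.2 K
term1 = a/(2h) = 0.195/(2*48) = 0.00203125
term2 = a^2/(8k) = 0.195^2/(8*1.55) = 0.003066532258
t = rho*dH*1000/dT * (term1 + term2)
t = 1055*216*1000/30.2 * (0.00203125 + 0.003066532258)
t = 38466 s

38466


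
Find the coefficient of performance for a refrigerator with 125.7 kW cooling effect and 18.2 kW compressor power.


COP = Q_evap / W
COP = 125.7 / 18.2
COP = 6.907

6.907


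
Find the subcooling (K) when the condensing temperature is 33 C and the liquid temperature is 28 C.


Subcooling = T_cond - T_liquid
Subcooling = 33 - 28
Subcooling = 5 K

5


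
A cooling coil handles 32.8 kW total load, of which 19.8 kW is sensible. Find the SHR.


SHR = Q_sensible / Q_total
SHR = 19.8 / 32.8
SHR = 0.604

0.604


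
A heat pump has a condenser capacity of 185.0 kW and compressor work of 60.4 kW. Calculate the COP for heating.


COP_hp = Q_cond / W
COP_hp = 185.0 / 60.4
COP_hp = 3.063

3.063


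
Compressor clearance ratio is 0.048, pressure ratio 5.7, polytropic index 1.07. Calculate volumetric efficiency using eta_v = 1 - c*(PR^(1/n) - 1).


PR^(1/n) = 5.7^(1/1.07) = 5.08657086
eta_v = 1 - 0.048 * (5.08657086 - 1)
eta_v = 0.8038

0.8038


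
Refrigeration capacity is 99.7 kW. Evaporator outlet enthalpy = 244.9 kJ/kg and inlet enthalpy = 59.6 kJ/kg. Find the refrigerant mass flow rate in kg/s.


dh = 244.9 - 59.6 = 185.3 kJ/kg
m_dot = Q / dh = 99.7 / 185.3 = 0.538 kg/s

0.538


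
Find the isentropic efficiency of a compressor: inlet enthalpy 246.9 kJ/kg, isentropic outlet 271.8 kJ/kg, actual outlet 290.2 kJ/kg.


dh_ideal = 271.8 - 246.9 = 24.9 kJ/kg
dh_actual = 290.2 - 246.9 = 43.3 kJ/kg
eta_s = dh_ideal / dh_actual = 24.9 / 43.3
eta_s = 0.5751

0.5751


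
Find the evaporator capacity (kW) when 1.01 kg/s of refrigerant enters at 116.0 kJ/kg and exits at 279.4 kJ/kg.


dh = 279.4 - 116.0 = 163.4 kJ/kg
Q_evap = m_dot * dh = 1.01 * 163.4
Q_evap = 165.03 kW

165.03


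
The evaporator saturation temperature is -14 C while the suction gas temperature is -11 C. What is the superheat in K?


Superheat = T_suction - T_evap
Superheat = -11 - (-14)
Superheat = 3 K

3


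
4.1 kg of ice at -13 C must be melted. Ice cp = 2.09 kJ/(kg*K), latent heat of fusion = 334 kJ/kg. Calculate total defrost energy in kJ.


Sensible heat = cp * dT = 2.09 * 13 = 27.17 kJ/kg
Total per kg = 27.17 + 334 = 361.17 kJ/kg
Q = m * total = 4.1 * 361.17
Q = 1480.8 kJ

1480.8


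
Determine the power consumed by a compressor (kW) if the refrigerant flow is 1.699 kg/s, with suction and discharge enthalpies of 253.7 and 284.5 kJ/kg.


dh = 284.5 - 253.7 = 30.8 kJ/kg
W = m_dot * dh = 1.699 * 30.8 = 52.33 kW

52.33


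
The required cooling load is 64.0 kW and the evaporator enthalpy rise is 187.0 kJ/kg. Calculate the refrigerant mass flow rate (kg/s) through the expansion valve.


m_dot = Q / dh
m_dot = 64.0 / 187.0
m_dot = 0.3422 kg/s

0.3422


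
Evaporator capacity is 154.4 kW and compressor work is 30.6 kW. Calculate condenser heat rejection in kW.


Q_cond = Q_evap + W
Q_cond = 154.4 + 30.6
Q_cond = 185.0 kW

185.0


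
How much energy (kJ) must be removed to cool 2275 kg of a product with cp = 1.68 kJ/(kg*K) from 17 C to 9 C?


dT = 17 - (9) = 8 K
Q = m * cp * dT = 2275 * 1.68 * 8
Q = 30576 kJ

30576


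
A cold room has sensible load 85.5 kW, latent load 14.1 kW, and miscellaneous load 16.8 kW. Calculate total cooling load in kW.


Q_total = Q_s + Q_l + Q_misc
Q_total = 85.5 + 14.1 + 16.8
Q_total = 116.4 kW

116.4


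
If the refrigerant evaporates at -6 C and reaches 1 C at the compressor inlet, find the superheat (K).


Superheat = T_suction - T_evap
Superheat = 1 - (-6)
Superheat = 7 K

7


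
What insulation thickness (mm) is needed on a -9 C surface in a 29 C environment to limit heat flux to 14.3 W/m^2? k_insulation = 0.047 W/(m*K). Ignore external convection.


dT = 29 - (-9) = 38 K
thickness = k * dT / q_max * 1000
thickness = 0.047 * 38 / 14.3 * 1000
thickness = 124.9 mm

124.9


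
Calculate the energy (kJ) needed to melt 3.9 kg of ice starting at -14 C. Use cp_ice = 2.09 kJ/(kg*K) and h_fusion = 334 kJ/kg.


Sensible heat = cp * dT = 2.09 * 14 = 29.26 kJ/kg
Total per kg = 29.26 + 334 = 363.26 kJ/kg
Q = m * total = 3.9 * 363.26
Q = 1416.7 kJ

1416.7


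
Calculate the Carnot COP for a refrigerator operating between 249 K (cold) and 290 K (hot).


dT = 290 - 249 = 41 K
COP_carnot = T_cold / dT = 249 / 41
COP_carnot = 6.073

6.073


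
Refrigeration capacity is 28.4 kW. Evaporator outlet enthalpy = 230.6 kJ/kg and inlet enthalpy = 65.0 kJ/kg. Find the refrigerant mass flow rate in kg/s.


dh = 230.6 - 65.0 = 165.6 kJ/kg
m_dot = Q / dh = 28.4 / 165.6 = 0.1715 kg/s

0.1715


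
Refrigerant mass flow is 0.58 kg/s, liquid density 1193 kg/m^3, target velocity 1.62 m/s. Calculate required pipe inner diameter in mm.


A = m_dot / (rho * v) = 0.58 / (1193 * 1.62) = 0.0003001045192 m^2
d = sqrt(4*A/pi) * 1000
d = 19.5 mm

19.5


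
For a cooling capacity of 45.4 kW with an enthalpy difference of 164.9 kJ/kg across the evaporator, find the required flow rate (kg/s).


m_dot = Q / dh
m_dot = 45.4 / 164.9
m_dot = 0.2753 kg/s

0.2753


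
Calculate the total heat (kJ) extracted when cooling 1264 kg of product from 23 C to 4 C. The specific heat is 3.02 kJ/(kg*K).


dT = 23 - (4) = 19 K
Q = m * cp * dT = 1264 * 3.02 * 19
Q = 72528 kJ

72528


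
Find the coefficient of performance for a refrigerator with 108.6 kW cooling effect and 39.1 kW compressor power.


COP = Q_evap / W
COP = 108.6 / 39.1
COP = 2.777

2.777


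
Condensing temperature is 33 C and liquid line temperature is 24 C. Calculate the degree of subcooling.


Subcooling = T_cond - T_liquid
Subcooling = 33 - 24
Subcooling = 9 K

9


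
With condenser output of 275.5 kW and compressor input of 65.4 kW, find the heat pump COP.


COP_hp = Q_cond / W
COP_hp = 275.5 / 65.4
COP_hp = 4.213

4.213


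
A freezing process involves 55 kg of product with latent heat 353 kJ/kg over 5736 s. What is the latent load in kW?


Q_lat = m * h_fg / t
Q_lat = 55 * 353 / 5736
Q_lat = 3.38 kW

3.38


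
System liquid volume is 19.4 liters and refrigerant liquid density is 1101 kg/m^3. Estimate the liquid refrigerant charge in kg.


Charge = V * rho / 1000
Charge = 19.4 * 1101 / 1000
Charge = 21.36 kg

21.36


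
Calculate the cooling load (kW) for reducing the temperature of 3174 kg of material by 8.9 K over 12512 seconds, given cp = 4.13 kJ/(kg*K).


Q = m * cp * dT / t
Q = 3174 * 4.13 * 8.9 / 12512
Q = 9.324 kW

9.324


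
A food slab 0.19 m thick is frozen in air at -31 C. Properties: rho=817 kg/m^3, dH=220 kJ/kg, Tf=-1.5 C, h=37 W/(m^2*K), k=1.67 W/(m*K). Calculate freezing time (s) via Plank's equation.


dT = -1.5 - (-31) = 29.5 K
term1 = a/(2h) = 0.19/(2*37) = 0.002567567568
term2 = a^2/(8k) = 0.19^2/(8*1.67) = 0.002702095808
t = rho*dH*1000/dT * (term1 + term2)
t = 817*220*1000/29.5 * (0.002567567568 + 0.002702095808)
t = 32107 s

32107


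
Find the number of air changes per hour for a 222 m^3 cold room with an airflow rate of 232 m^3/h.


ACH = flow / volume
ACH = 232 / 222
ACH = 1.045

1.045


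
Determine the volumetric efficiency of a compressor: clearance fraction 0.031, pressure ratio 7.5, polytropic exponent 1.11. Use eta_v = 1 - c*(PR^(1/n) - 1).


PR^(1/n) = 7.5^(1/1.11) = 6.14247617
eta_v = 1 - 0.031 * (6.14247617 - 1)
eta_v = 0.8406

0.8406


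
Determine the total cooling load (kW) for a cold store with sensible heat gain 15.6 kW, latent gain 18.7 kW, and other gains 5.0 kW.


Q_total = Q_s + Q_l + Q_misc
Q_total = 15.6 + 18.7 + 5.0
Q_total = 39.3 kW

39.3


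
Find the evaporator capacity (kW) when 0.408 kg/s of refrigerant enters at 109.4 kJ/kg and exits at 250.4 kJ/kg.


dh = 250.4 - 109.4 = 141.0 kJ/kg
Q_evap = m_dot * dh = 0.408 * 141.0
Q_evap = 57.53 kW

57.53


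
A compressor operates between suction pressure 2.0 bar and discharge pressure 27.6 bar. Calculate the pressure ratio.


PR = P_high / P_low
PR = 27.6 / 2.0
PR = 13.8

13.8


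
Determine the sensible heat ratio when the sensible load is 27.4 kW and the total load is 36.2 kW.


SHR = Q_sensible / Q_total
SHR = 27.4 / 36.2
SHR = 0.757

0.757


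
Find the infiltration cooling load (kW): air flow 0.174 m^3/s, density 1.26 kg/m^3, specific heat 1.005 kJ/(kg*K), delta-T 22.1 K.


Q = V_dot * rho * cp * dT
Q = 0.174 * 1.26 * 1.005 * 22.1
Q = 4.869 kW

4.869


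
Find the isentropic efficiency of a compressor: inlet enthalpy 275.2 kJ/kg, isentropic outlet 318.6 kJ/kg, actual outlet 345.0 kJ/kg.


dh_ideal = 318.6 - 275.2 = 43.4 kJ/kg
dh_actual = 345.0 - 275.2 = 69.8 kJ/kg
eta_s = dh_ideal / dh_actual = 43.4 / 69.8
eta_s = 0.6218

0.6218


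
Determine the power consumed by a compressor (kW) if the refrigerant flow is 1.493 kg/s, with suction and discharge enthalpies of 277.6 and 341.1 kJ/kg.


dh = 341.1 - 277.6 = 63.5 kJ/kg
W = m_dot * dh = 1.493 * 63.5 = 94.81 kW

94.81


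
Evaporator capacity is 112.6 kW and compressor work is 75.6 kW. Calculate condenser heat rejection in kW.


Q_cond = Q_evap + W
Q_cond = 112.6 + 75.6
Q_cond = 188.2 kW

188.2


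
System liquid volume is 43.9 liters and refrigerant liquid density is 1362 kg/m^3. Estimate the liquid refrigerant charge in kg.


Charge = V * rho / 1000
Charge = 43.9 * 1362 / 1000
Charge = 59.79 kg

59.79


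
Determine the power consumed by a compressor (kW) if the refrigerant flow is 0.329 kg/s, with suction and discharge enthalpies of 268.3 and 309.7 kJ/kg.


dh = 309.7 - 268.3 = 41.4 kJ/kg
W = m_dot * dh = 0.329 * 41.4 = 13.62 kW

13.62


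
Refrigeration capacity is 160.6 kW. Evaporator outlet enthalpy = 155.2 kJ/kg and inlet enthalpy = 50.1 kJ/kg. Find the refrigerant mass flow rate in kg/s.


dh = 155.2 - 50.1 = 105.1 kJ/kg
m_dot = Q / dh = 160.6 / 105.1 = 1.5281 kg/s

1.5281


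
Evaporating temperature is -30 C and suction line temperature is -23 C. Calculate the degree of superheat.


Superheat = T_suction - T_evap
Superheat = -23 - (-30)
Superheat = 7 K

7


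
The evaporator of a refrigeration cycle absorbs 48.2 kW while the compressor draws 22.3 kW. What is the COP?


COP = Q_evap / W
COP = 48.2 / 22.3
COP = 2.161

2.161


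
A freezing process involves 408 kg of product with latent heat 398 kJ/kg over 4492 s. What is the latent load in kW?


Q_lat = m * h_fg / t
Q_lat = 408 * 398 / 4492
Q_lat = 36.15 kW

36.15


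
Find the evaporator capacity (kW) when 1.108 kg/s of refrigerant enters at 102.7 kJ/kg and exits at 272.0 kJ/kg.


dh = 272.0 - 102.7 = 169.3 kJ/kg
Q_evap = m_dot * dh = 1.108 * 169.3
Q_evap = 187.58 kW

187.58


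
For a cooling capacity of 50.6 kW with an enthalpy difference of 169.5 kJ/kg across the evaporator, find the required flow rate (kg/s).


m_dot = Q / dh
m_dot = 50.6 / 169.5
m_dot = 0.2985 kg/s

0.2985


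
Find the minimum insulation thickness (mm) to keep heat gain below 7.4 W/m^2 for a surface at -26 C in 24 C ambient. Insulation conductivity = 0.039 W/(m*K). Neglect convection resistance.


dT = 24 - (-26) = 50 K
thickness = k * dT / q_max * 1000
thickness = 0.039 * 50 / 7.4 * 1000
thickness = 263.5 mm

263.5


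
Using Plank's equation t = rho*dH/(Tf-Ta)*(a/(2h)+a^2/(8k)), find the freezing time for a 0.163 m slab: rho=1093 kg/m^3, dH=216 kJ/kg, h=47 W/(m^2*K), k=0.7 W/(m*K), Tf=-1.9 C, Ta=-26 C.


dT = -1.9 - (-26) = 24.1 K
term1 = a/(2h) = 0.163/(2*47) = 0.001734042553
term2 = a^2/(8k) = 0.163^2/(8*0.7) = 0.004744464286
t = rho*dH*1000/dT * (term1 + term2)
t = 1093*216*1000/24.1 * (0.001734042553 + 0.004744464286)
t = 63465 s

63465


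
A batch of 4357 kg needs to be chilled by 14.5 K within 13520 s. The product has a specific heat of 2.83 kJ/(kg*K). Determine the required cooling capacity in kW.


Q = m * cp * dT / t
Q = 4357 * 2.83 * 14.5 / 13520
Q = 13.224 kW

13.224


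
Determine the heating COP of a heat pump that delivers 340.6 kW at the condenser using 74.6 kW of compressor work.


COP_hp = Q_cond / W
COP_hp = 340.6 / 74.6
COP_hp = 4.566

4.566


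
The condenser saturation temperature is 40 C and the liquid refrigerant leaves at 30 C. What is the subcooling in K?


Subcooling = T_cond - T_liquid
Subcooling = 40 - 30
Subcooling = 10 K

10


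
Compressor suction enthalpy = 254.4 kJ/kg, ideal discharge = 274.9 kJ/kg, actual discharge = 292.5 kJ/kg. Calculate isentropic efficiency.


dh_ideal = 274.9 - 254.4 = 20.5 kJ/kg
dh_actual = 292.5 - 254.4 = 38.1 kJ/kg
eta_s = dh_ideal / dh_actual = 20.5 / 38.1
eta_s = 0.5381

0.5381


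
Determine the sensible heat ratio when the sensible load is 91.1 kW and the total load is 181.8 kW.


SHR = Q_sensible / Q_total
SHR = 91.1 / 181.8
SHR = 0.501

0.501


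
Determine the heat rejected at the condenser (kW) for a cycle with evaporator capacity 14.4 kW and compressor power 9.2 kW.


Q_cond = Q_evap + W
Q_cond = 14.4 + 9.2
Q_cond = 23.6 kW

23.6


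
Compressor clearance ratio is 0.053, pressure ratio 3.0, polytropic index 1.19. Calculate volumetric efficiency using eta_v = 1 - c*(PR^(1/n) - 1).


PR^(1/n) = 3.0^(1/1.19) = 2.51734205
eta_v = 1 - 0.053 * (2.51734205 - 1)
eta_v = 0.9196

0.9196


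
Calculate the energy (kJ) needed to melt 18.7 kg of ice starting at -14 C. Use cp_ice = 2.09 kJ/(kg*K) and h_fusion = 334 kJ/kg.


Sensible heat = cp * dT = 2.09 * 14 = 29.26 kJ/kg
Total per kg = 29.26 + 334 = 363.26 kJ/kg
Q = m * total = 18.7 * 363.26
Q = 6793.0 kJ

6793.0


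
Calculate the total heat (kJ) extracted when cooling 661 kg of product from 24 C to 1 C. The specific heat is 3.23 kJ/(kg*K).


dT = 24 - (1) = 23 K
Q = m * cp * dT = 661 * 3.23 * 23
Q = 49106 kJ

49106


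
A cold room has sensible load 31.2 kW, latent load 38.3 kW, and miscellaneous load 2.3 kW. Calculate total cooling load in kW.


Q_total = Q_s + Q_l + Q_misc
Q_total = 31.2 + 38.3 + 2.3
Q_total = 71.8 kW

71.8


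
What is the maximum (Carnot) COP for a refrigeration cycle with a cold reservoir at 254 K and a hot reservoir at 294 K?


dT = 294 - 254 = 40 K
COP_carnot = T_cold / dT = 254 / 40
COP_carnot = 6.35

6.35


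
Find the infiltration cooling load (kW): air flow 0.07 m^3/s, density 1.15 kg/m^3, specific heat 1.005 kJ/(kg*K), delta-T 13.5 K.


Q = V_dot * rho * cp * dT
Q = 0.07 * 1.15 * 1.005 * 13.5
Q = 1.092 kW

1.092


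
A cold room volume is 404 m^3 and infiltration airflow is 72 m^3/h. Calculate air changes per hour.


ACH = flow / volume
ACH = 72 / 404
ACH = 0.178

0.178


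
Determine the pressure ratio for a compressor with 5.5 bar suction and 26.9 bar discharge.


PR = P_high / P_low
PR = 26.9 / 5.5
PR = 4.891

4.891


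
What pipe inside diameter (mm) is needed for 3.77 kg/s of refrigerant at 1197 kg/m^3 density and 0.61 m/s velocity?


A = m_dot / (rho * v) = 3.77 / (1197 * 0.61) = 0.005163181177 m^2
d = sqrt(4*A/pi) * 1000
d = 81.1 mm

81.1


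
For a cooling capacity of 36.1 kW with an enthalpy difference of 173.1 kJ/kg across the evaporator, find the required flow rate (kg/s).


m_dot = Q / dh
m_dot = 36.1 / 173.1
m_dot = 0.2085 kg/s

0.2085


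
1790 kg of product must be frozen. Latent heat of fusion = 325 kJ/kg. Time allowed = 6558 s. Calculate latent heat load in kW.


Q_lat = m * h_fg / t
Q_lat = 1790 * 325 / 6558
Q_lat = 88.71 kW

88.71


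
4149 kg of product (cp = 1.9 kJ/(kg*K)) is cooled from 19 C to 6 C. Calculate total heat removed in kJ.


dT = 19 - (6) = 13 K
Q = m * cp * dT = 4149 * 1.9 * 13
Q = 102480 kJ

102480


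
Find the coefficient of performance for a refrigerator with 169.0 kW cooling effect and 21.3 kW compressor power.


COP = Q_evap / W
COP = 169.0 / 21.3
COP = 7.934

7.934


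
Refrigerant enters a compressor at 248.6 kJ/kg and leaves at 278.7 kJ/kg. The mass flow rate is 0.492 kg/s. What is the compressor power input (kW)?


dh = 278.7 - 248.6 = 30.1 kJ/kg
W = m_dot * dh = 0.492 * 30.1 = 14.81 kW

14.81


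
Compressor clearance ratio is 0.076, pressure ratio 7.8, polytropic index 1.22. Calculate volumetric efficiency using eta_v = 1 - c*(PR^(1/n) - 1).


PR^(1/n) = 7.8^(1/1.22) = 5.38548827
eta_v = 1 - 0.076 * (5.38548827 - 1)
eta_v = 0.6667

0.6667


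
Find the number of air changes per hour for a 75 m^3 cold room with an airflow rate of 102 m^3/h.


ACH = flow / volume
ACH = 102 / 75
ACH = 1.36

1.36


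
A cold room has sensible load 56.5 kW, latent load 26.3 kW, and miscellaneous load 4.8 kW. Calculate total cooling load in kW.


Q_total = Q_s + Q_l + Q_misc
Q_total = 56.5 + 26.3 + 4.8
Q_total = 87.6 kW

87.6


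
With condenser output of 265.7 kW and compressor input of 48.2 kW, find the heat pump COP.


COP_hp = Q_cond / W
COP_hp = 265.7 / 48.2
COP_hp = 5.512

5.512


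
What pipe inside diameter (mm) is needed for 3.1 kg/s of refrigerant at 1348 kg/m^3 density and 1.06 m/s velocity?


A = m_dot / (rho * v) = 3.1 / (1348 * 1.06) = 0.002169531381 m^2
d = sqrt(4*A/pi) * 1000
d = 52.6 mm

52.6


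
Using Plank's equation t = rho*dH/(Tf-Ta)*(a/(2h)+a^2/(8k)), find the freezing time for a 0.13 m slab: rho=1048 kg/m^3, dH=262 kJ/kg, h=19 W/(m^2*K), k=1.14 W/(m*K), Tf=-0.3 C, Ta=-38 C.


dT = -0.3 - (-38) = 37.7 K
term1 = a/(2h) = 0.13/(2*19) = 0.003421052632
term2 = a^2/(8k) = 0.13^2/(8*1.14) = 0.001853070175
t = rho*dH*1000/dT * (term1 + term2)
t = 1048*262*1000/37.7 * (0.003421052632 + 0.001853070175)
t = 38412 s

38412


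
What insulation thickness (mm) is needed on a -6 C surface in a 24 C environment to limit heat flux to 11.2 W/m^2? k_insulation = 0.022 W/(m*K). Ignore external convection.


dT = 24 - (-6) = 30 K
thickness = k * dT / q_max * 1000
thickness = 0.022 * 30 / 11.2 * 1000
thickness = 58.9 mm

58.9


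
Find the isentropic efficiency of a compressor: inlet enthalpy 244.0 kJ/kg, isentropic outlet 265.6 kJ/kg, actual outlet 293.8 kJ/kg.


dh_ideal = 265.6 - 244.0 = 21.6 kJ/kg
dh_actual = 293.8 - 244.0 = 49.8 kJ/kg
eta_s = dh_ideal / dh_actual = 21.6 / 49.8
eta_s = 0.4337

0.4337


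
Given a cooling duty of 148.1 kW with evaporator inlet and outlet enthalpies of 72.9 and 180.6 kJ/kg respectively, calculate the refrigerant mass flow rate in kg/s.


dh = 180.6 - 72.9 = 107.7 kJ/kg
m_dot = Q / dh = 148.1 / 107.7 = 1.3751 kg/s

1.3751


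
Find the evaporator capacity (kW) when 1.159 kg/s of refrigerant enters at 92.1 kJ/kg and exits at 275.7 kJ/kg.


dh = 275.7 - 92.1 = 183.6 kJ/kg
Q_evap = m_dot * dh = 1.159 * 183.6
Q_evap = 212.79 kW

212.79


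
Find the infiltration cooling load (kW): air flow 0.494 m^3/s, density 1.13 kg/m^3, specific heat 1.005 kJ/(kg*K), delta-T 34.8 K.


Q = V_dot * rho * cp * dT
Q = 0.494 * 1.13 * 1.005 * 34.8
Q = 19.523 kW

19.523


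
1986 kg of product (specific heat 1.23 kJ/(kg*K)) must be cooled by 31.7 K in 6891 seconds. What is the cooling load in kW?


Q = m * cp * dT / t
Q = 1986 * 1.23 * 31.7 / 6891
Q = 11.237 kW

11.237


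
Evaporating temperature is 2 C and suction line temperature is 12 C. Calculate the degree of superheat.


Superheat = T_suction - T_evap
Superheat = 12 - (2)
Superheat = 10 K

10


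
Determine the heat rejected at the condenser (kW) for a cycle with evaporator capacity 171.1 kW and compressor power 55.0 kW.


Q_cond = Q_evap + W
Q_cond = 171.1 + 55.0
Q_cond = 226.1 kW

226.1


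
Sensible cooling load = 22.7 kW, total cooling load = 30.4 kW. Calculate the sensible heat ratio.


SHR = Q_sensible / Q_total
SHR = 22.7 / 30.4
SHR = 0.747

0.747


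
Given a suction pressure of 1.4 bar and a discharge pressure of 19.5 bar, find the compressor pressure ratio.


PR = P_high / P_low
PR = 19.5 / 1.4
PR = 13.929

13.929


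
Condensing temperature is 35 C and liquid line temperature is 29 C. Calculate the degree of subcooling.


Subcooling = T_cond - T_liquid
Subcooling = 35 - 29
Subcooling = 6 K

6


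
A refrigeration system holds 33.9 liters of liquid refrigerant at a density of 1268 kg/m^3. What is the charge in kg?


Charge = V * rho / 1000
Charge = 33.9 * 1268 / 1000
Charge = 42.99 kg

42.99


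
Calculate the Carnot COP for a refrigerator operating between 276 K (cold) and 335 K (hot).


dT = 335 - 276 = 59 K
COP_carnot = T_cold / dT = 276 / 59
COP_carnot = 4.678

4.678


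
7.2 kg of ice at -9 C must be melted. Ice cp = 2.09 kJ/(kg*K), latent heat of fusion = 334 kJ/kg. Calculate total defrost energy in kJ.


Sensible heat = cp * dT = 2.09 * 9 = 18.81 kJ/kg
Total per kg = 18.81 + 334 = 352.81 kJ/kg
Q = m * total = 7.2 * 352.81
Q = 2540.2 kJ

2540.2


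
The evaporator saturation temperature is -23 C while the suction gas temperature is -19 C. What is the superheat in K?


Superheat = T_suction - T_evap
Superheat = -19 - (-23)
Superheat = 4 K

4


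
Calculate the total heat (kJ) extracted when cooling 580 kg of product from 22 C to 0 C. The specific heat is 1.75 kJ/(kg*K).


dT = 22 - (0) = 22 K
Q = m * cp * dT = 580 * 1.75 * 22
Q = 22330 kJ

22330


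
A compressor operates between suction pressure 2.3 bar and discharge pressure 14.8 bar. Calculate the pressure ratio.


PR = P_high / P_low
PR = 14.8 / 2.3
PR = 6.435

6.435


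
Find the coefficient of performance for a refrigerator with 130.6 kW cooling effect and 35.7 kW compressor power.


COP = Q_evap / W
COP = 130.6 / 35.7
COP = 3.658

3.658


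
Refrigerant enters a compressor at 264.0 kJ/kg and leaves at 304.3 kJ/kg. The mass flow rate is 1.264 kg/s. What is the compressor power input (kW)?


dh = 304.3 - 264.0 = 40.3 kJ/kg
W = m_dot * dh = 1.264 * 40.3 = 50.94 kW

50.94


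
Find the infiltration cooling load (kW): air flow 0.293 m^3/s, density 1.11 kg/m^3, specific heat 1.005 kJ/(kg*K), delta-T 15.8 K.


Q = V_dot * rho * cp * dT
Q = 0.293 * 1.11 * 1.005 * 15.8
Q = 5.164 kW

5.164


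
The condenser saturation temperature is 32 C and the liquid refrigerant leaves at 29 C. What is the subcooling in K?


Subcooling = T_cond - T_liquid
Subcooling = 32 - 29
Subcooling = 3 K

3


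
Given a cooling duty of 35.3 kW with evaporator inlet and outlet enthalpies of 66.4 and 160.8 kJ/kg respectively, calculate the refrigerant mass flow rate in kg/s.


dh = 160.8 - 66.4 = 94.4 kJ/kg
m_dot = Q / dh = 35.3 / 94.4 = 0.3739 kg/s

0.3739


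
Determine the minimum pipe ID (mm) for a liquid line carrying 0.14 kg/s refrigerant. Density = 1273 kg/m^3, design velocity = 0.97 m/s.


A = m_dot / (rho * v) = 0.14 / (1273 * 0.97) = 0.0001133777666 m^2
d = sqrt(4*A/pi) * 1000
d = 12.0 mm

12.0


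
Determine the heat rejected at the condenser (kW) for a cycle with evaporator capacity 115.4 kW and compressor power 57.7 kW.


Q_cond = Q_evap + W
Q_cond = 115.4 + 57.7
Q_cond = 173.1 kW

173.1


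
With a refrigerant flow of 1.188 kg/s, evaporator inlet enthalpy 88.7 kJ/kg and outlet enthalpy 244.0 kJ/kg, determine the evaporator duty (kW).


dh = 244.0 - 88.7 = 155.3 kJ/kg
Q_evap = m_dot * dh = 1.188 * 155.3
Q_evap = 184.5 kW

184.5


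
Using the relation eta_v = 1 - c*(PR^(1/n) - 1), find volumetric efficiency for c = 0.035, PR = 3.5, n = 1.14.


PR^(1/n) = 3.5^(1/1.14) = 3.00090793
eta_v = 1 - 0.035 * (3.00090793 - 1)
eta_v = 0.93

0.93


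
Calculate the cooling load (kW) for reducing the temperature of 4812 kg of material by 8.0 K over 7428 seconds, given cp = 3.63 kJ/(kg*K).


Q = m * cp * dT / t
Q = 4812 * 3.63 * 8.0 / 7428
Q = 18.813 kW

18.813


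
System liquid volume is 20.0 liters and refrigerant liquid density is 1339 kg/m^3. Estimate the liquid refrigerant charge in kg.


Charge = V * rho / 1000
Charge = 20.0 * 1339 / 1000
Charge = 26.78 kg

26.78


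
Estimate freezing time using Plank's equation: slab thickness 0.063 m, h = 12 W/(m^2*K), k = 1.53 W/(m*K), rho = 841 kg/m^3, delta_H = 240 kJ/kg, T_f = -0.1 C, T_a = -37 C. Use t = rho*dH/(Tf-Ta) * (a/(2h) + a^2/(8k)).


dT = -0.1 - (-37) = 36.9 K
term1 = a/(2h) = 0.063/(2*12) = 0.002625
term2 = a^2/(8k) = 0.063^2/(8*1.53) = 0.0003242647059
t = rho*dH*1000/dT * (term1 + term2)
t = 841*240*1000/36.9 * (0.002625 + 0.0003242647059)
t = 16132 s

16132


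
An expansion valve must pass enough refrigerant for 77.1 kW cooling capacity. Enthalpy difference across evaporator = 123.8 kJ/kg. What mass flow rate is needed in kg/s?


m_dot = Q / dh
m_dot = 77.1 / 123.8
m_dot = 0.6228 kg/s

0.6228


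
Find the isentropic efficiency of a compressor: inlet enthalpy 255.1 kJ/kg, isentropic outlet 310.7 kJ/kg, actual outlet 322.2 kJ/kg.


dh_ideal = 310.7 - 255.1 = 55.6 kJ/kg
dh_actual = 322.2 - 255.1 = 67.1 kJ/kg
eta_s = dh_ideal / dh_actual = 55.6 / 67.1
eta_s = 0.8286

0.8286


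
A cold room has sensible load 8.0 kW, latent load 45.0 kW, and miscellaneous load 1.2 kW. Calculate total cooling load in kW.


Q_total = Q_s + Q_l + Q_misc
Q_total = 8.0 + 45.0 + 1.2
Q_total = 54.2 kW

54.2


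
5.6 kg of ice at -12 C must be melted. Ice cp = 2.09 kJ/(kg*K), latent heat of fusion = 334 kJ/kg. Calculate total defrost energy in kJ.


Sensible heat = cp * dT = 2.09 * 12 = 25.08 kJ/kg
Total per kg = 25.08 + 334 = 359.08 kJ/kg
Q = m * total = 5.6 * 359.08
Q = 2010.8 kJ

2010.8


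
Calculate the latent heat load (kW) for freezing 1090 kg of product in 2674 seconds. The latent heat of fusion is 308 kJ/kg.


Q_lat = m * h_fg / t
Q_lat = 1090 * 308 / 2674
Q_lat = 125.55 kW

125.55


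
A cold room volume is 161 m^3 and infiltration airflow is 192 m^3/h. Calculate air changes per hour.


ACH = flow / volume
ACH = 192 / 161
ACH = 1.193

1.193


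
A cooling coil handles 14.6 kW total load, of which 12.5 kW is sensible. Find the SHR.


SHR = Q_sensible / Q_total
SHR = 12.5 / 14.6
SHR = 0.856

0.856


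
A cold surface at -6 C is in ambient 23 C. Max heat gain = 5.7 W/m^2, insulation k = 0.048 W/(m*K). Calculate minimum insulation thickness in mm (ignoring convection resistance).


dT = 23 - (-6) = 29 K
thickness = k * dT / q_max * 1000
thickness = 0.048 * 29 / 5.7 * 1000
thickness = 244.2 mm

244.2


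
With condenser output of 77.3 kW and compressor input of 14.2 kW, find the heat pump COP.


COP_hp = Q_cond / W
COP_hp = 77.3 / 14.2
COP_hp = 5.444

5.444


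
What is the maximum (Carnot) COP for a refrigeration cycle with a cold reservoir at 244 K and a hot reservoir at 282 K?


dT = 282 - 244 = 38 K
COP_carnot = T_cold / dT = 244 / 38
COP_carnot = 6.421

6.421


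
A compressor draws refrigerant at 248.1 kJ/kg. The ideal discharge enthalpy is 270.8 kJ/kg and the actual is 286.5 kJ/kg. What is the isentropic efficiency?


dh_ideal = 270.8 - 248.1 = 22.7 kJ/kg
dh_actual = 286.5 - 248.1 = 38.4 kJ/kg
eta_s = dh_ideal / dh_actual = 22.7 / 38.4
eta_s = 0.5911

0.5911


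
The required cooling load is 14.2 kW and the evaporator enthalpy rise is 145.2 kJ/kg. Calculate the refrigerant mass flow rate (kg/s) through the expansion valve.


m_dot = Q / dh
m_dot = 14.2 / 145.2
m_dot = 0.0978 kg/s

0.0978


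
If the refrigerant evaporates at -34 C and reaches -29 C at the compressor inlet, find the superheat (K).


Superheat = T_suction - T_evap
Superheat = -29 - (-34)
Superheat = 5 K

5


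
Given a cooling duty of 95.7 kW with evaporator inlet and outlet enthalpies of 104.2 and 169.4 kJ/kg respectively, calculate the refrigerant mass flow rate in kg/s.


dh = 169.4 - 104.2 = 65.2 kJ/kg
m_dot = Q / dh = 95.7 / 65.2 = 1.4678 kg/s

1.4678


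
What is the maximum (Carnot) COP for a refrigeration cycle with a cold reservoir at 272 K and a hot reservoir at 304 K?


dT = 304 - 272 = 32 K
COP_carnot = T_cold / dT = 272 / 32
COP_carnot = 8.5

8.5


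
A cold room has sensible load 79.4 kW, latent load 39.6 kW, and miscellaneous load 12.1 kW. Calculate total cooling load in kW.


Q_total = Q_s + Q_l + Q_misc
Q_total = 79.4 + 39.6 + 12.1
Q_total = 131.1 kW

131.1


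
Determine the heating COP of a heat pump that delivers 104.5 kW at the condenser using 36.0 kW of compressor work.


COP_hp = Q_cond / W
COP_hp = 104.5 / 36.0
COP_hp = 2.903

2.903


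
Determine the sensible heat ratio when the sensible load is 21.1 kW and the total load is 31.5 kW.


SHR = Q_sensible / Q_total
SHR = 21.1 / 31.5
SHR = 0.67

0.67


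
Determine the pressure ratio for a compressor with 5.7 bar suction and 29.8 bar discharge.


PR = P_high / P_low
PR = 29.8 / 5.7
PR = 5.228

5.228


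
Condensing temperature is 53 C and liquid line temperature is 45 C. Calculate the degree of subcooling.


Subcooling = T_cond - T_liquid
Subcooling = 53 - 45
Subcooling = 8 K

8


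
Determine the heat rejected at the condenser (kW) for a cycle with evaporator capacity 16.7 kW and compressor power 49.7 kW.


Q_cond = Q_evap + W
Q_cond = 16.7 + 49.7
Q_cond = 66.4 kW

66.4


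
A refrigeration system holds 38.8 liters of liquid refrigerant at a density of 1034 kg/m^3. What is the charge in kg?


Charge = V * rho / 1000
Charge = 38.8 * 1034 / 1000
Charge = 40.12 kg

40.12


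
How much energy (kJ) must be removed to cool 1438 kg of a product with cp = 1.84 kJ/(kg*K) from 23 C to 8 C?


dT = 23 - (8) = 15 K
Q = m * cp * dT = 1438 * 1.84 * 15
Q = 39689 kJ

39689
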